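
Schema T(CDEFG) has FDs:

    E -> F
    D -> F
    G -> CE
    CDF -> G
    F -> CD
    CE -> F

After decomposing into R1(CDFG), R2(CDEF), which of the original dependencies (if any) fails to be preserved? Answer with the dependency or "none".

E → F lies within R2.
D → F lies within R1.
G → CE: restricted closure across fragments reaches CE.
CDF → G lies within R1.
F → CD lies within R1.
CE → F lies within R2.
Every dependency is enforceable on the fragments, so the decomposition is dependency-preserving.

none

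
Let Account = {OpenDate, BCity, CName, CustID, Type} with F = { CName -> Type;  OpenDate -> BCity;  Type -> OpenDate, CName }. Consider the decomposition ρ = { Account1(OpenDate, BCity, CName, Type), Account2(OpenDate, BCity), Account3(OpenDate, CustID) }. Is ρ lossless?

No

Chase test. Columns are OpenDate, BCity, CName, CustID, Type; row i has aⱼ where attribute j ∈ Accounti, else bᵢⱼ.
Initial tableau (one row per fragment):
  row 1: a1 a2 a3 b14 a5
  row 2: a1 a2 b23 b24 b25
  row 3: a1 b32 b33 a4 b35
Rows 1 and 3 agree on OpenDate; apply OpenDate→BCity and equate their BCity entries.
No row becomes fully distinguished — the join is lossy.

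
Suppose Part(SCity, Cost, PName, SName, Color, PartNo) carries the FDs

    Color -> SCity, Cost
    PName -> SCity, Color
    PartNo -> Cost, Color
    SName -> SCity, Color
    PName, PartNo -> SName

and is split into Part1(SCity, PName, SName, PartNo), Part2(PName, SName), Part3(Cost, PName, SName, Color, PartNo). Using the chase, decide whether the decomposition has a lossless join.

Yes

Chase test. Columns are SCity, Cost, PName, SName, Color, PartNo; row i has aⱼ where attribute j ∈ Parti, else bᵢⱼ.
Initial tableau (one row per fragment):
  row 1: a1 b12 a3 a4 b15 a6
  row 2: b21 b22 a3 a4 b25 b26
  row 3: b31 a2 a3 a4 a5 a6
Rows 1 and 2 agree on PName; apply PName→SCity, Color and equate their SCity, Color entries.
Rows 1 and 3 agree on PName; apply PName→SCity, Color and equate their SCity, Color entries.
Rows 1 and 3 agree on PartNo; apply PartNo→Cost, Color and equate their Cost, Color entries.
Rows 1 and 2 agree on Color; apply Color→SCity, Cost and equate their SCity, Cost entries.
Row 1 is now all distinguished symbols — the join is lossless.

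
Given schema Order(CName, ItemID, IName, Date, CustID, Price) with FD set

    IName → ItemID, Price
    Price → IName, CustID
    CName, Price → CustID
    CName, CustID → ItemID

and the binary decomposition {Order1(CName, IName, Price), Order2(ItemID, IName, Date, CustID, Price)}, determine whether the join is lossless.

No

Common attributes: Order1 ∩ Order2 = {IName, Price}.
Closure of {IName, Price}: IName → ItemID, Price applies, adding ItemID; Price → IName, CustID applies, adding CustID. So (IName, Price)⁺ = {ItemID, IName, CustID, Price}.
The closure contains neither all of Order1 = {CName, IName, Price} nor all of Order2 = {ItemID, IName, Date, CustID, Price}, so the common attributes are not a superkey of either fragment. The join is lossy.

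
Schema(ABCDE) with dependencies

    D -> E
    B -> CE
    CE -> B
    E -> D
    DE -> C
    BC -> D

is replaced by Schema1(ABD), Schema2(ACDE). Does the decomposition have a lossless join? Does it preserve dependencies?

Lossless test: (AD)⁺ = {ABCDE}, which contains all of one fragment — lossless.
Dependency preservation: B → CE; CE → B; BC → D are not contained in any single fragment, but the restricted closure of each left-hand side across the fragments still reaches the right-hand side; the remaining FDs each lie inside some fragment. All dependencies are preserved.

lossless and dependency-preserving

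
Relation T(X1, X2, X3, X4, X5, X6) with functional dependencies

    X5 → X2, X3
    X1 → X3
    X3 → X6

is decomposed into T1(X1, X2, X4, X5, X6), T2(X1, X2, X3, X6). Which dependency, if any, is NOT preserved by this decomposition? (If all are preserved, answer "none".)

Check X5 → X2, X3: no single fragment contains all of {X2, X3, X5}, and the restricted closure of {X5} across the fragments never reaches {X2, X3}.
X1 → X3 is preserved.
X3 → X6 is preserved.

X5 → X2, X3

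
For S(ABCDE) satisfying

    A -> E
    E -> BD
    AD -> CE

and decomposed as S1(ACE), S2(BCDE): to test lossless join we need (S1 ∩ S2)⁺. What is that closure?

BCDE

S1 ∩ S2 = {CE}.
E → BD applies, adding BD
Closure: {BCDE}.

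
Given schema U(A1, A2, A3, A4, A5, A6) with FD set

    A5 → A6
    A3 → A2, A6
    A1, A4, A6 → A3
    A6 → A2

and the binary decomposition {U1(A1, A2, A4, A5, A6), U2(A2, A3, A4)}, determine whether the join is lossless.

Common attributes: U1 ∩ U2 = {A2, A4}.
No dependency enlarges {A2, A4}, so (A2, A4)⁺ = {A2, A4}.
The closure contains neither all of U1 = {A1, A2, A4, A5, A6} nor all of U2 = {A2, A3, A4}, so the common attributes are not a superkey of either fragment. The join is lossy.

No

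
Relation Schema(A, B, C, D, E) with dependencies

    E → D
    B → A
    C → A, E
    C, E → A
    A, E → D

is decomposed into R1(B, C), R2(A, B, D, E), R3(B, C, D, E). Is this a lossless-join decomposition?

Chase test. Columns are A, B, C, D, E; row i has aⱼ where attribute j ∈ Ri, else bᵢⱼ.
Initial tableau (one row per fragment):
  row 1: b11 a2 a3 b14 b15
  row 2: a1 a2 b23 a4 a5
  row 3: b31 a2 a3 a4 a5
Rows 1 and 2 agree on B; apply B→A and equate their A entries.
Rows 1 and 3 agree on B; apply B→A and equate their A entries.
Rows 1 and 3 agree on C; apply C→A, E and equate their A, E entries.
Rows 1 and 2 agree on A, E; apply A, E→D and equate their D entries.
Row 1 is now all distinguished symbols — the join is lossless.

Yes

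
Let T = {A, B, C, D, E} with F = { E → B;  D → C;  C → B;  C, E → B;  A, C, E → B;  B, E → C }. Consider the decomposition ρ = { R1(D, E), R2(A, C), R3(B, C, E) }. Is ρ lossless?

Chase test. Columns are A, B, C, D, E; row i has aⱼ where attribute j ∈ Ri, else bᵢⱼ.
Initial tableau (one row per fragment):
  row 1: b11 b12 b13 a4 a5
  row 2: a1 b22 a3 b24 b25
  row 3: b31 a2 a3 b34 a5
Rows 1 and 3 agree on E; apply E→B and equate their B entries.
Rows 2 and 3 agree on C; apply C→B and equate their B entries.
Rows 1 and 3 agree on B, E; apply B, E→C and equate their C entries.
No row becomes fully distinguished — the join is lossy.

No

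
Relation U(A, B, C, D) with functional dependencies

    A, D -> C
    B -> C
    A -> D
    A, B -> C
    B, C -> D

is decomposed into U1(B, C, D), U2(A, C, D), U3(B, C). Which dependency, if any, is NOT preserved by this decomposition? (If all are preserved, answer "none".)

A, D → C lies within U2.
B → C lies within U1.
A → D lies within U2.
A, B → C: restricted closure across fragments reaches C.
B, C → D lies within U1.
Every dependency is enforceable on the fragments, so the decomposition is dependency-preserving.

none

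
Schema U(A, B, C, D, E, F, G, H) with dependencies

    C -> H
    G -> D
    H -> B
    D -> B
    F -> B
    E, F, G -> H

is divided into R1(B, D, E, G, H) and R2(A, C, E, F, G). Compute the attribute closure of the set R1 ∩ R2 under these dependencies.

B, D, E, G

R1 ∩ R2 = {E, G}.
G → D applies, adding D
D → B applies, adding B
Closure: {B, D, E, G}.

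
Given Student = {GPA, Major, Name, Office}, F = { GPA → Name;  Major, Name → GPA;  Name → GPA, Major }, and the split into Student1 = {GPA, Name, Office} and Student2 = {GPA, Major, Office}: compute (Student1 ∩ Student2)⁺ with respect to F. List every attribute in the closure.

Student1 ∩ Student2 = {GPA, Office}.
GPA → Name applies, adding Name
Name → GPA, Major applies, adding Major
Closure: {GPA, Major, Name, Office}.

GPA, Major, Name, Office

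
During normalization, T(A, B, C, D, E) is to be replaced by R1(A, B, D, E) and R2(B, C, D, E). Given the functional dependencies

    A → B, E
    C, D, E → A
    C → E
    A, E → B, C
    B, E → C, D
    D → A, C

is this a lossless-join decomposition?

Common attributes: R1 ∩ R2 = {B, D, E}.
Closure of {B, D, E}: B, E → C, D applies, adding C; D → A, C applies, adding A. So (B, D, E)⁺ = {A, B, C, D, E}.
This closure contains every attribute of R1, so R1 ∩ R2 → R1. The join is lossless.

Yes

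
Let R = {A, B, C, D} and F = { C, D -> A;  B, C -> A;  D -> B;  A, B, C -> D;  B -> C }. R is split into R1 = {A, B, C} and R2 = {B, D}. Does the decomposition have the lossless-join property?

Common attributes: R1 ∩ R2 = {B}.
Closure of {B}: B → C applies, adding C; B, C → A applies, adding A; A, B, C → D applies, adding D. So (B)⁺ = {A, B, C, D}.
This closure contains every attribute of R1, so R1 ∩ R2 → R1. The join is lossless.

Yes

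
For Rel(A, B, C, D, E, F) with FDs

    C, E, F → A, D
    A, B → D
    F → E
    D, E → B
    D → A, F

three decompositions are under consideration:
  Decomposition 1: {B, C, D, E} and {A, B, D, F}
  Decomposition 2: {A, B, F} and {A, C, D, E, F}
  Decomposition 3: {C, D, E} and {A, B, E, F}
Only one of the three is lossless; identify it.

Decomposition 1

Decomposition 1: common = {B, D}, closure = {A, B, D, E, F} → lossless.
Decomposition 2: common = {A, F}, closure = {A, E, F} → lossy.
Decomposition 3: common = {E}, closure = {E} → lossy.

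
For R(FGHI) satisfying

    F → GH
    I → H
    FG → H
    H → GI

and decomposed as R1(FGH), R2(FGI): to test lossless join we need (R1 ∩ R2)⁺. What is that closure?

FGHI

R1 ∩ R2 = {FG}.
F → GH applies, adding H
H → GI applies, adding I
Closure: {FGHI}.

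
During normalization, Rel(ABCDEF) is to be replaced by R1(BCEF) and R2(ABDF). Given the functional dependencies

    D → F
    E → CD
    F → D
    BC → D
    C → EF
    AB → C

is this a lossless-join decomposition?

No

Common attributes: R1 ∩ R2 = {BF}.
Closure of {BF}: F → D applies, adding D. So (BF)⁺ = {BDF}.
The closure contains neither all of R1 = {BCEF} nor all of R2 = {ABDF}, so the common attributes are not a superkey of either fragment. The join is lossy.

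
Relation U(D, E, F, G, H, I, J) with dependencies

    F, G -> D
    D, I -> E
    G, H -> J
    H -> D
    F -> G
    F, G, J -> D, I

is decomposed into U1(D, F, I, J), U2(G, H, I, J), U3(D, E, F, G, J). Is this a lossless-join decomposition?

Chase test. Columns are D, E, F, G, H, I, J; row i has aⱼ where attribute j ∈ Ui, else bᵢⱼ.
Initial tableau (one row per fragment):
  row 1: a1 b12 a3 b14 b15 a6 a7
  row 2: b21 b22 b23 a4 a5 a6 a7
  row 3: a1 a2 a3 a4 b35 b36 a7
Rows 1 and 3 agree on F; apply F→G and equate their G entries.
Rows 1 and 3 agree on F, G, J; apply F, G, J→D, I and equate their D, I entries.
Rows 1 and 3 agree on D, I; apply D, I→E and equate their E entries.
No row becomes fully distinguished — the join is lossy.

No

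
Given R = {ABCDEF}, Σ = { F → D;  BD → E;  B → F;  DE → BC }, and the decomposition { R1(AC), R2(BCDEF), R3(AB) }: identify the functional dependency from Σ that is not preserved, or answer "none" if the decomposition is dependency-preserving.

none

F → D lies within R2.
BD → E lies within R2.
B → F lies within R2.
DE → BC lies within R2.
Every dependency is enforceable on the fragments, so the decomposition is dependency-preserving.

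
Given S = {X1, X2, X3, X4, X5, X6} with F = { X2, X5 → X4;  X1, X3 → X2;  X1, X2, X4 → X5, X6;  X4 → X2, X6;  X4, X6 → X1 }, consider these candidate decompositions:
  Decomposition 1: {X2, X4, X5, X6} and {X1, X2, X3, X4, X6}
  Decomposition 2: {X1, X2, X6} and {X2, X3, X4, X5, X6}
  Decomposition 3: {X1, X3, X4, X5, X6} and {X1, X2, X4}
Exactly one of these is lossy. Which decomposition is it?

Decomposition 1: common = {X2, X4, X6}, closure = {X1, X2, X4, X5, X6} → lossless.
Decomposition 2: common = {X2, X6}, closure = {X2, X6} → lossy.
Decomposition 3: common = {X1, X4}, closure = {X1, X2, X4, X5, X6} → lossless.

Decomposition 2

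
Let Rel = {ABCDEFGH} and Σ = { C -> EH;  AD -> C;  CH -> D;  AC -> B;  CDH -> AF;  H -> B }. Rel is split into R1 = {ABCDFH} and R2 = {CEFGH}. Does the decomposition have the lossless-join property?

Common attributes: R1 ∩ R2 = {CFH}.
Closure of {CFH}: C → EH applies, adding E; CH → D applies, adding D; CDH → AF applies, adding A; H → B applies, adding B. So (CFH)⁺ = {ABCDEFH}.
This closure contains every attribute of R1, so R1 ∩ R2 → R1. The join is lossless.

Yes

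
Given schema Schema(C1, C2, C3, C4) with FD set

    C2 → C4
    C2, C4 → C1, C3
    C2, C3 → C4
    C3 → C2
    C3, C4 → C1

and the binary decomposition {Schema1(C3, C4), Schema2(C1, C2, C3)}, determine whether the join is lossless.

Yes

Common attributes: Schema1 ∩ Schema2 = {C3}.
Closure of {C3}: C3 → C2 applies, adding C2; C2 → C4 applies, adding C4; C2, C4 → C1, C3 applies, adding C1. So (C3)⁺ = {C1, C2, C3, C4}.
This closure contains every attribute of Schema1, so Schema1 ∩ Schema2 → Schema1. The join is lossless.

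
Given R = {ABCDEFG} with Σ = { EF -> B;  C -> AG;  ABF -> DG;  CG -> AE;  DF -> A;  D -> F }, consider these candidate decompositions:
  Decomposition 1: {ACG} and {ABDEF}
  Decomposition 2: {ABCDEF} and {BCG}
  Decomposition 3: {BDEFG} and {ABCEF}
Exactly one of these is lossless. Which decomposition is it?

Decomposition 1: common = {A}, closure = {A} → lossy.
Decomposition 2: common = {BC}, closure = {ABCEG} → lossless.
Decomposition 3: common = {BEF}, closure = {BEF} → lossy.

Decomposition 2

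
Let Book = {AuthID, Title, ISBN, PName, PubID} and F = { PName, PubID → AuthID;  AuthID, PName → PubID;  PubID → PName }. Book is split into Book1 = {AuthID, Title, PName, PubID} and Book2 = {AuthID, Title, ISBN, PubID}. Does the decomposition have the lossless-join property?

Common attributes: Book1 ∩ Book2 = {AuthID, Title, PubID}.
Closure of {AuthID, Title, PubID}: PubID → PName applies, adding PName. So (AuthID, Title, PubID)⁺ = {AuthID, Title, PName, PubID}.
This closure contains every attribute of Book1, so Book1 ∩ Book2 → Book1. The join is lossless.

Yes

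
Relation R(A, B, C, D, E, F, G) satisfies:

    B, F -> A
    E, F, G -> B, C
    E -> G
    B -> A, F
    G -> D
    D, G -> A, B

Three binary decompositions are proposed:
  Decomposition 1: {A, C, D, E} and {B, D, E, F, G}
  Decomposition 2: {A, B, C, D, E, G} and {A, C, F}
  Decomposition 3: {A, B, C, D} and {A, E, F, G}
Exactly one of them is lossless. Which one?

Decomposition 1: common = {D, E}, closure = {A, B, C, D, E, F, G} → lossless.
Decomposition 2: common = {A, C}, closure = {A, C} → lossy.
Decomposition 3: common = {A}, closure = {A} → lossy.

Decomposition 1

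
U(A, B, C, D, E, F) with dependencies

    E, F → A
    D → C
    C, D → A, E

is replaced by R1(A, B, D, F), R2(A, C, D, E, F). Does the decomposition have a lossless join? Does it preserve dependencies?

lossless and dependency-preserving

Lossless test: (A, D, F)⁺ = {A, C, D, E, F}, which contains all of one fragment — lossless.
Dependency preservation: every FD's attributes lie within a single fragment, so each can be enforced locally — preserved.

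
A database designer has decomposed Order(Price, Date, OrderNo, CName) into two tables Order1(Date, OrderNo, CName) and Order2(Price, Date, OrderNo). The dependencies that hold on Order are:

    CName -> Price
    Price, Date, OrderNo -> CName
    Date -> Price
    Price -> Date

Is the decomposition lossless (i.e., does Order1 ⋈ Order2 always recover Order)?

Yes

Common attributes: Order1 ∩ Order2 = {Date, OrderNo}.
Closure of {Date, OrderNo}: Date → Price applies, adding Price; Price, Date, OrderNo → CName applies, adding CName. So (Date, OrderNo)⁺ = {Price, Date, OrderNo, CName}.
This closure contains every attribute of Order1, so Order1 ∩ Order2 → Order1. The join is lossless.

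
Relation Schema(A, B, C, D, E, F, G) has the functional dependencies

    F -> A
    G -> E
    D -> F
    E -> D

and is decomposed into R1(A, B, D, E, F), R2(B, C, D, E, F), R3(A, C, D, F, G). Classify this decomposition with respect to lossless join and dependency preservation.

Lossless test (chase): Rows 1 and 2 agree on F; apply F→A and equate their A entries. No row becomes fully distinguished — the join is lossy.
Dependency preservation: the restricted closure of {G} across the fragments never reaches {E}, so G → E cannot be enforced without a join — not preserved.

lossy and not dependency-preserving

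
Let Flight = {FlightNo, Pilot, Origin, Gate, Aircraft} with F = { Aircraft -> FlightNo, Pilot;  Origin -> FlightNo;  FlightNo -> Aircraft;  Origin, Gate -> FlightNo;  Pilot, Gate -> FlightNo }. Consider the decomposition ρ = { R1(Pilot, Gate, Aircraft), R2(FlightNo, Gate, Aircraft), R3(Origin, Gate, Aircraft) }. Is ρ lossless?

Yes

Chase test. Columns are FlightNo, Pilot, Origin, Gate, Aircraft; row i has aⱼ where attribute j ∈ Ri, else bᵢⱼ.
Initial tableau (one row per fragment):
  row 1: b11 a2 b13 a4 a5
  row 2: a1 b22 b23 a4 a5
  row 3: b31 b32 a3 a4 a5
Rows 1 and 2 agree on Aircraft; apply Aircraft→FlightNo, Pilot and equate their FlightNo, Pilot entries.
Rows 1 and 3 agree on Aircraft; apply Aircraft→FlightNo, Pilot and equate their FlightNo, Pilot entries.
Row 3 is now all distinguished symbols — the join is lossless.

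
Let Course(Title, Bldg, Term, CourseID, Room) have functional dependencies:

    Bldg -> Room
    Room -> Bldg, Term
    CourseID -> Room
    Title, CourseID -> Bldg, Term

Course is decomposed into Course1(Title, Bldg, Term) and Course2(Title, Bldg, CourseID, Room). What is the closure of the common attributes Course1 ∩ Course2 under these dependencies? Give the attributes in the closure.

Title, Bldg, Term, Room

Course1 ∩ Course2 = {Title, Bldg}.
Bldg → Room applies, adding Room
Room → Bldg, Term applies, adding Term
Closure: {Title, Bldg, Term, Room}.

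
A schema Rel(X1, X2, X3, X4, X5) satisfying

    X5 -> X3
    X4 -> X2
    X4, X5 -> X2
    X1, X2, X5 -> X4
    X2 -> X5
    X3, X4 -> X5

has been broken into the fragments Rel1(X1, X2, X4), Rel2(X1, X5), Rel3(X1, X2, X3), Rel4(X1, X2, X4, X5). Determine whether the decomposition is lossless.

Chase test. Columns are X1, X2, X3, X4, X5; row i has aⱼ where attribute j ∈ Reli, else bᵢⱼ.
Initial tableau (one row per fragment):
  row 1: a1 a2 b13 a4 b15
  row 2: a1 b22 b23 b24 a5
  row 3: a1 a2 a3 b34 b35
  row 4: a1 a2 b43 a4 a5
Rows 2 and 4 agree on X5; apply X5→X3 and equate their X3 entries.
Rows 1 and 3 agree on X2; apply X2→X5 and equate their X5 entries.
Rows 1 and 4 agree on X2; apply X2→X5 and equate their X5 entries.
Rows 1 and 2 agree on X5; apply X5→X3 and equate their X3 entries.
Rows 1 and 3 agree on X5; apply X5→X3 and equate their X3 entries.
Rows 1 and 3 agree on X1, X2, X5; apply X1, X2, X5→X4 and equate their X4 entries.
Row 1 is now all distinguished symbols — the join is lossless.

Yes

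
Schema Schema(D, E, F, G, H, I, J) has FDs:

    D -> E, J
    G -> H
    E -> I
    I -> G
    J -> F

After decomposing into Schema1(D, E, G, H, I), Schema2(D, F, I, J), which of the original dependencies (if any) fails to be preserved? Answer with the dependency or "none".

none

D → E, J: restricted closure across fragments reaches E, J.
G → H lies within Schema1.
E → I lies within Schema1.
I → G lies within Schema1.
J → F lies within Schema2.
Every dependency is enforceable on the fragments, so the decomposition is dependency-preserving.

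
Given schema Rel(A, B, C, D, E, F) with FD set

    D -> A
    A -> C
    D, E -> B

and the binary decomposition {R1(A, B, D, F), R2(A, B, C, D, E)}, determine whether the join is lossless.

No

Common attributes: R1 ∩ R2 = {A, B, D}.
Closure of {A, B, D}: A → C applies, adding C. So (A, B, D)⁺ = {A, B, C, D}.
The closure contains neither all of R1 = {A, B, D, F} nor all of R2 = {A, B, C, D, E}, so the common attributes are not a superkey of either fragment. The join is lossy.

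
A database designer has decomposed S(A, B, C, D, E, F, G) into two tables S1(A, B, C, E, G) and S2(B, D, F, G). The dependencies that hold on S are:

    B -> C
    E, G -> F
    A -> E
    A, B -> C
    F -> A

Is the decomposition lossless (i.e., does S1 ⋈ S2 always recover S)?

No

Common attributes: S1 ∩ S2 = {B, G}.
Closure of {B, G}: B → C applies, adding C. So (B, G)⁺ = {B, C, G}.
The closure contains neither all of S1 = {A, B, C, E, G} nor all of S2 = {B, D, F, G}, so the common attributes are not a superkey of either fragment. The join is lossy.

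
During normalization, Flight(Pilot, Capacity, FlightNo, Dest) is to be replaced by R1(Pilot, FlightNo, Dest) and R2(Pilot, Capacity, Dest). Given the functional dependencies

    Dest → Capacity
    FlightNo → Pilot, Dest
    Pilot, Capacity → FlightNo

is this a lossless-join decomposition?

Common attributes: R1 ∩ R2 = {Pilot, Dest}.
Closure of {Pilot, Dest}: Dest → Capacity applies, adding Capacity; Pilot, Capacity → FlightNo applies, adding FlightNo. So (Pilot, Dest)⁺ = {Pilot, Capacity, FlightNo, Dest}.
This closure contains every attribute of R1, so R1 ∩ R2 → R1. The join is lossless.

Yes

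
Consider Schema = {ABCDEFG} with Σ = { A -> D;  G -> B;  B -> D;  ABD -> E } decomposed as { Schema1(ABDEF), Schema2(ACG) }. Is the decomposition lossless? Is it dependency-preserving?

lossy and not dependency-preserving

Lossless test: (A)⁺ = {AD}, which is a superkey of neither fragment — lossy.
Dependency preservation: the restricted closure of {G} across the fragments never reaches {B}, so G → B cannot be enforced without a join — not preserved.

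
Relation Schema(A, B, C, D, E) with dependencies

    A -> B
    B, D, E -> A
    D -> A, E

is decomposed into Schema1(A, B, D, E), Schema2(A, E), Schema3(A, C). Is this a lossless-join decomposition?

Chase test. Columns are A, B, C, D, E; row i has aⱼ where attribute j ∈ Schemai, else bᵢⱼ.
Initial tableau (one row per fragment):
  row 1: a1 a2 b13 a4 a5
  row 2: a1 b22 b23 b24 a5
  row 3: a1 b32 a3 b34 b35
Rows 1 and 2 agree on A; apply A→B and equate their B entries.
Rows 1 and 3 agree on A; apply A→B and equate their B entries.
No row becomes fully distinguished — the join is lossy.

No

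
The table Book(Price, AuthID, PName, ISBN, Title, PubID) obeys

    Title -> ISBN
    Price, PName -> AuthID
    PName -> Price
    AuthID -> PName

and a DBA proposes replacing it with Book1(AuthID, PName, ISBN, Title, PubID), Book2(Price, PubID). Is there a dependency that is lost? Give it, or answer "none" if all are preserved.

Check PName → Price: no single fragment contains all of {Price, PName}, and the restricted closure of {PName} across the fragments never reaches {Price}.
Title → ISBN is preserved.
Price, PName → AuthID is preserved.
AuthID → PName is preserved.

PName -> Price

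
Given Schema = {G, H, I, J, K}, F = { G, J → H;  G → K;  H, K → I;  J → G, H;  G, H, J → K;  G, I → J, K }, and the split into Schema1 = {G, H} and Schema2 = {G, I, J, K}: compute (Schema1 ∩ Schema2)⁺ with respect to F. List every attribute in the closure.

G, K

Schema1 ∩ Schema2 = {G}.
G → K applies, adding K
Closure: {G, K}.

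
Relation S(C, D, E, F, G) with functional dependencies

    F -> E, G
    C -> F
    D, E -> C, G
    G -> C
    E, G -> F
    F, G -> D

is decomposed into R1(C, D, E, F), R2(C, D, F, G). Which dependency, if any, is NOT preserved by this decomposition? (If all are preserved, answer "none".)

F → E, G: restricted closure across fragments reaches E, G.
C → F lies within R1.
D, E → C, G: restricted closure across fragments reaches C, G.
G → C lies within R2.
E, G → F: restricted closure across fragments reaches F.
F, G → D lies within R2.
Every dependency is enforceable on the fragments, so the decomposition is dependency-preserving.

none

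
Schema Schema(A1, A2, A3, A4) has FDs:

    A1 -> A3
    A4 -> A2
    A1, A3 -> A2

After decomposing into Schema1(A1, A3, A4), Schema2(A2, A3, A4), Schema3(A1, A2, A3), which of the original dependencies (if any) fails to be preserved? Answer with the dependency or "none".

A1 → A3 lies within Schema1.
A4 → A2 lies within Schema2.
A1, A3 → A2 lies within Schema3.
Every dependency is enforceable on the fragments, so the decomposition is dependency-preserving.

none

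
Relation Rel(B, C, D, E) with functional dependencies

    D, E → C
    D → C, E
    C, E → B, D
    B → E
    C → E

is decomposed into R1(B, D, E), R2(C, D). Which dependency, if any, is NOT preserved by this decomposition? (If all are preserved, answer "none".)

none

D, E → C: restricted closure across fragments reaches C.
D → C, E: restricted closure across fragments reaches C, E.
C, E → B, D: restricted closure across fragments reaches B, D.
B → E lies within R1.
C → E: restricted closure across fragments reaches E.
Every dependency is enforceable on the fragments, so the decomposition is dependency-preserving.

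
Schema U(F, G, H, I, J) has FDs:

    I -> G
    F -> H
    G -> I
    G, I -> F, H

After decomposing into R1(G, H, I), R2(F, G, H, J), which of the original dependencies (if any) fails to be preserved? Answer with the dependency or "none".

none

I → G lies within R1.
F → H lies within R2.
G → I lies within R1.
G, I → F, H: restricted closure across fragments reaches F, H.
Every dependency is enforceable on the fragments, so the decomposition is dependency-preserving.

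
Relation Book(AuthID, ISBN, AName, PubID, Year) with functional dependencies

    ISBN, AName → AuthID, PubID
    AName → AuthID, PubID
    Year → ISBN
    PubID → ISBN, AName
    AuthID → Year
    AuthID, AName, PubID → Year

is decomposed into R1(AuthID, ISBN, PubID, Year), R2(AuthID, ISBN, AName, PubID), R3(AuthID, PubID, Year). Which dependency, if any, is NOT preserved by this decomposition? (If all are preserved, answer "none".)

none

ISBN, AName → AuthID, PubID lies within R2.
AName → AuthID, PubID lies within R2.
Year → ISBN lies within R1.
PubID → ISBN, AName lies within R2.
AuthID → Year lies within R1.
AuthID, AName, PubID → Year: restricted closure across fragments reaches Year.
Every dependency is enforceable on the fragments, so the decomposition is dependency-preserving.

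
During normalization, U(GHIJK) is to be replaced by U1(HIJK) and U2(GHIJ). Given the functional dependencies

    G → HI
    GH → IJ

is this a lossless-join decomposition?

Common attributes: U1 ∩ U2 = {HIJ}.
No dependency enlarges {HIJ}, so (HIJ)⁺ = {HIJ}.
The closure contains neither all of U1 = {HIJK} nor all of U2 = {GHIJ}, so the common attributes are not a superkey of either fragment. The join is lossy.

No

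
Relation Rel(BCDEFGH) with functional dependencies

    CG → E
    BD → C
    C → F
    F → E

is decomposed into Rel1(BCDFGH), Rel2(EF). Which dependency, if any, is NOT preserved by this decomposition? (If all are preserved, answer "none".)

CG → E: restricted closure across fragments reaches E.
BD → C lies within Rel1.
C → F lies within Rel1.
F → E lies within Rel2.
Every dependency is enforceable on the fragments, so the decomposition is dependency-preserving.

none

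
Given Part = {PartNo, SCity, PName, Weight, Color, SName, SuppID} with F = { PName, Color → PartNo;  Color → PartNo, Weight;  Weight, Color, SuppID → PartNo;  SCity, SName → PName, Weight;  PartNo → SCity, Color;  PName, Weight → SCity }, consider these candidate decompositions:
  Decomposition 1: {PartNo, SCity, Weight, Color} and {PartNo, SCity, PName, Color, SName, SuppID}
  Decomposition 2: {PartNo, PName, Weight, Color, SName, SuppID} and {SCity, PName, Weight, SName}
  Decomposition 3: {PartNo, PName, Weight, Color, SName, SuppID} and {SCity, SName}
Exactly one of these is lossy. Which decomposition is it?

Decomposition 1: common = {PartNo, SCity, Color}, closure = {PartNo, SCity, Weight, Color} → lossless.
Decomposition 2: common = {PName, Weight, SName}, closure = {SCity, PName, Weight, SName} → lossless.
Decomposition 3: common = {SName}, closure = {SName} → lossy.

Decomposition 3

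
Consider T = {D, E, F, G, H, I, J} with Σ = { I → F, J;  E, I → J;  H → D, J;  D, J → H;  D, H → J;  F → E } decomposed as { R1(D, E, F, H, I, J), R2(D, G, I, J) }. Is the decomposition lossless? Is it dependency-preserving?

Lossless test: (D, I, J)⁺ = {D, E, F, H, I, J}, which contains all of one fragment — lossless.
Dependency preservation: every FD's attributes lie within a single fragment, so each can be enforced locally — preserved.

lossless and dependency-preserving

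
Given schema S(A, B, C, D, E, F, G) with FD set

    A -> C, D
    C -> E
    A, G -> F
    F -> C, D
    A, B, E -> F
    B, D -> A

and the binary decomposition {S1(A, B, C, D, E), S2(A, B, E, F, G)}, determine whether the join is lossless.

Yes

Common attributes: S1 ∩ S2 = {A, B, E}.
Closure of {A, B, E}: A → C, D applies, adding C, D; A, B, E → F applies, adding F. So (A, B, E)⁺ = {A, B, C, D, E, F}.
This closure contains every attribute of S1, so S1 ∩ S2 → S1. The join is lossless.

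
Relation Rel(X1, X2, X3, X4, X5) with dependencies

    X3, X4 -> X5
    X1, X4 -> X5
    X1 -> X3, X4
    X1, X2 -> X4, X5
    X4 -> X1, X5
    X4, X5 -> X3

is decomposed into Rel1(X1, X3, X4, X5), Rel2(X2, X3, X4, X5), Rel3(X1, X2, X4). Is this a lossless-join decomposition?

Yes

Chase test. Columns are X1, X2, X3, X4, X5; row i has aⱼ where attribute j ∈ Reli, else bᵢⱼ.
Initial tableau (one row per fragment):
  row 1: a1 b12 a3 a4 a5
  row 2: b21 a2 a3 a4 a5
  row 3: a1 a2 b33 a4 b35
Rows 1 and 3 agree on X1, X4; apply X1, X4→X5 and equate their X5 entries.
Rows 1 and 3 agree on X1; apply X1→X3, X4 and equate their X3, X4 entries.
Rows 1 and 2 agree on X4; apply X4→X1, X5 and equate their X1, X5 entries.
Row 2 is now all distinguished symbols — the join is lossless.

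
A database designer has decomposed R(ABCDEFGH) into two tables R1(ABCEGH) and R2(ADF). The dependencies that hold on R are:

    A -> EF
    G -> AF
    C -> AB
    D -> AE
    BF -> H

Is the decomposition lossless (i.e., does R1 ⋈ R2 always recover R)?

Common attributes: R1 ∩ R2 = {A}.
Closure of {A}: A → EF applies, adding EF. So (A)⁺ = {AEF}.
The closure contains neither all of R1 = {ABCEGH} nor all of R2 = {ADF}, so the common attributes are not a superkey of either fragment. The join is lossy.

No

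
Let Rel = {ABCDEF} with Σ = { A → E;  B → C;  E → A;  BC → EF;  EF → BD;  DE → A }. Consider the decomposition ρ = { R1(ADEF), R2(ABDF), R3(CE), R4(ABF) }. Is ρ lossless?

Chase test. Columns are ABCDEF; row i has aⱼ where attribute j ∈ Ri, else bᵢⱼ.
Initial tableau (one row per fragment):
  row 1: a1 b12 b13 a4 a5 a6
  row 2: a1 a2 b23 a4 b25 a6
  row 3: b31 b32 a3 b34 a5 b36
  row 4: a1 a2 b43 b44 b45 a6
Rows 1 and 2 agree on A; apply A→E and equate their E entries.
Rows 1 and 4 agree on A; apply A→E and equate their E entries.
Rows 2 and 4 agree on B; apply B→C and equate their C entries.
Rows 1 and 3 agree on E; apply E→A and equate their A entries.
Rows 1 and 2 agree on EF; apply EF→BD and equate their BD entries.
Rows 1 and 4 agree on EF; apply EF→BD and equate their BD entries.
Rows 1 and 2 agree on B; apply B→C and equate their C entries.
No row becomes fully distinguished — the join is lossy.

No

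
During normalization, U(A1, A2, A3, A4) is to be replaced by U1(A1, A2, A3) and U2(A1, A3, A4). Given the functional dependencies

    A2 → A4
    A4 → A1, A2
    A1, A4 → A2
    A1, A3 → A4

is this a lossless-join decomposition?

Common attributes: U1 ∩ U2 = {A1, A3}.
Closure of {A1, A3}: A1, A3 → A4 applies, adding A4; A4 → A1, A2 applies, adding A2. So (A1, A3)⁺ = {A1, A2, A3, A4}.
This closure contains every attribute of U1, so U1 ∩ U2 → U1. The join is lossless.

Yes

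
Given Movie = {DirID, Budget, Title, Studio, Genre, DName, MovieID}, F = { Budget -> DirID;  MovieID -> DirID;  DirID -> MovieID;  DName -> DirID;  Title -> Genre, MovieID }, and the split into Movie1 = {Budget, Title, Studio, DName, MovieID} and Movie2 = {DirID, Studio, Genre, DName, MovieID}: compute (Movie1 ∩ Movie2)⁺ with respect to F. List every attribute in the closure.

Movie1 ∩ Movie2 = {Studio, DName, MovieID}.
MovieID → DirID applies, adding DirID
Closure: {DirID, Studio, DName, MovieID}.

DirID, Studio, DName, MovieID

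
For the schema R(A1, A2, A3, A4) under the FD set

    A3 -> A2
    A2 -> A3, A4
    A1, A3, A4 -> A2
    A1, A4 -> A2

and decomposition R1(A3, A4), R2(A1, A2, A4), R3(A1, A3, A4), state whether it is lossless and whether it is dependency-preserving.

Lossless test (chase): Rows 1 and 3 agree on A3; apply A3→A2 and equate their A2 entries. Rows 2 and 3 agree on A1, A4; apply A1, A4→A2 and equate their A2 entries. Rows 1 and 2 agree on A2; apply A2→A3, A4 and equate their A3, A4 entries. Row 2 is now all distinguished symbols — the join is lossless.
Dependency preservation: the restricted closure of {A3} across the fragments never reaches {A2}, so A3 → A2 cannot be enforced without a join — not preserved.

lossless but not dependency-preserving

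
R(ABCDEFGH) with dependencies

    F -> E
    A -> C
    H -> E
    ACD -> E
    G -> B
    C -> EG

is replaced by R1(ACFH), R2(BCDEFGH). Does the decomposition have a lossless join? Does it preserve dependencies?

lossy but dependency-preserving

Lossless test: (CFH)⁺ = {BCEFGH}, which is a superkey of neither fragment — lossy.
Dependency preservation: ACD → E is not contained in any single fragment, but the restricted closure of its left-hand side across the fragments still reaches the right-hand side; the remaining FDs each lie inside some fragment. All dependencies are preserved.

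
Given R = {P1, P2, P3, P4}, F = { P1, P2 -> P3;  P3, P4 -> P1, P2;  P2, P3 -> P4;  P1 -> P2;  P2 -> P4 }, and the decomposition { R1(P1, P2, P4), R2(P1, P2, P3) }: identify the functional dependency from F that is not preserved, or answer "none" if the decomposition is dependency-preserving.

P3, P4 -> P1, P2

Check P3, P4 → P1, P2: no single fragment contains all of {P1, P2, P3, P4}, and the restricted closure of {P3, P4} across the fragments never reaches {P1, P2}.
P1, P2 → P3 is preserved.
P2, P3 → P4 is preserved.
P1 → P2 is preserved.
P2 → P4 is preserved.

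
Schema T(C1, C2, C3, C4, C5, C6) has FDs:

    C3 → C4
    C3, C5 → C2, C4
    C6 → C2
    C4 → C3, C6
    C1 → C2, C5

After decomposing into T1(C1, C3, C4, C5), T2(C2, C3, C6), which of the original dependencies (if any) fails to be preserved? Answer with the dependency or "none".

Check C1 → C2, C5: no single fragment contains all of {C1, C2, C5}, and the restricted closure of {C1} across the fragments never reaches {C2, C5}.
C3 → C4 is preserved.
C3, C5 → C2, C4 is preserved.
C6 → C2 is preserved.
C4 → C3, C6 is preserved.

C1 → C2, C5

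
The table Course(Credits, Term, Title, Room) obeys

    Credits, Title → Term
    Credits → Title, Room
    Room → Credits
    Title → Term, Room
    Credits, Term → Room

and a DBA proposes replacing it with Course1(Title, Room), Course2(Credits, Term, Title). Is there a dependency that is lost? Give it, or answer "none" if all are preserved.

Credits, Title → Term lies within Course2.
Credits → Title, Room: restricted closure across fragments reaches Title, Room.
Room → Credits: restricted closure across fragments reaches Credits.
Title → Term, Room: restricted closure across fragments reaches Term, Room.
Credits, Term → Room: restricted closure across fragments reaches Room.
Every dependency is enforceable on the fragments, so the decomposition is dependency-preserving.

none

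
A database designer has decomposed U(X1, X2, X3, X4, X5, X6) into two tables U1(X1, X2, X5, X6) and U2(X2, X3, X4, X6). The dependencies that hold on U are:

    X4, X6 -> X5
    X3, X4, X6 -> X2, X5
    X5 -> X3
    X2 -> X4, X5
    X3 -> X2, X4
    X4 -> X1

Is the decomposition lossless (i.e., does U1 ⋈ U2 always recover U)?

Yes

Common attributes: U1 ∩ U2 = {X2, X6}.
Closure of {X2, X6}: X2 → X4, X5 applies, adding X4, X5; X4 → X1 applies, adding X1; X5 → X3 applies, adding X3. So (X2, X6)⁺ = {X1, X2, X3, X4, X5, X6}.
This closure contains every attribute of U1, so U1 ∩ U2 → U1. The join is lossless.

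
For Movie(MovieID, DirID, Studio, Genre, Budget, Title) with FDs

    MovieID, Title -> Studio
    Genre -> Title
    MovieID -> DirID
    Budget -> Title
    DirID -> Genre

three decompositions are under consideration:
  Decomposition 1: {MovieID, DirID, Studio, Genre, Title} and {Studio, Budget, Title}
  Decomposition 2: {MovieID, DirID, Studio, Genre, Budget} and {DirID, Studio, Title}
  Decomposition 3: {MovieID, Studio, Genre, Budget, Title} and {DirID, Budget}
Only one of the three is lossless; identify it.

Decomposition 1: common = {Studio, Title}, closure = {Studio, Title} → lossy.
Decomposition 2: common = {DirID, Studio}, closure = {DirID, Studio, Genre, Title} → lossless.
Decomposition 3: common = {Budget}, closure = {Budget, Title} → lossy.

Decomposition 2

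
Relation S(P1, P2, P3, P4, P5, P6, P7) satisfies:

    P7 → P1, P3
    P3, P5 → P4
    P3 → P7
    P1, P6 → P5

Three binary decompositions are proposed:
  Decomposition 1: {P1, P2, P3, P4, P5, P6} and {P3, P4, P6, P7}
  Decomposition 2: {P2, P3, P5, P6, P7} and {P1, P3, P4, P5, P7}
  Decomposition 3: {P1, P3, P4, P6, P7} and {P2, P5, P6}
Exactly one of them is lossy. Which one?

Decomposition 3

Decomposition 1: common = {P3, P4, P6}, closure = {P1, P3, P4, P5, P6, P7} → lossless.
Decomposition 2: common = {P3, P5, P7}, closure = {P1, P3, P4, P5, P7} → lossless.
Decomposition 3: common = {P6}, closure = {P6} → lossy.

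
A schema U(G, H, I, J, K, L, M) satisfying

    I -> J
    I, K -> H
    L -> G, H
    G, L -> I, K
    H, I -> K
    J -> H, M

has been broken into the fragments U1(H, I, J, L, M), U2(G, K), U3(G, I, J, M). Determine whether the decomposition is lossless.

No

Chase test. Columns are G, H, I, J, K, L, M; row i has aⱼ where attribute j ∈ Ui, else bᵢⱼ.
Initial tableau (one row per fragment):
  row 1: b11 a2 a3 a4 b15 a6 a7
  row 2: a1 b22 b23 b24 a5 b26 b27
  row 3: a1 b32 a3 a4 b35 b36 a7
Rows 1 and 3 agree on J; apply J→H, M and equate their H, M entries.
Rows 1 and 3 agree on H, I; apply H, I→K and equate their K entries.
No row becomes fully distinguished — the join is lossy.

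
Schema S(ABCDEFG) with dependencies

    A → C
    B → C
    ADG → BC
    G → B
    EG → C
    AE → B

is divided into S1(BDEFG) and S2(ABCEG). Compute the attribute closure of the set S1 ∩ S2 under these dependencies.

S1 ∩ S2 = {BEG}.
B → C applies, adding C
Closure: {BCEG}.

BCEG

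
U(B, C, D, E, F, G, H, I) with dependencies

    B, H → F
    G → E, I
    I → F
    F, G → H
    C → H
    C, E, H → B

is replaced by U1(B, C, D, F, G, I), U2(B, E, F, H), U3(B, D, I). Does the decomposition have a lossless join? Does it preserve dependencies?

lossy and not dependency-preserving

Lossless test (chase): Rows 1 and 3 agree on I; apply I→F and equate their F entries. No row becomes fully distinguished — the join is lossy.
Dependency preservation: the restricted closure of {G} across the fragments never reaches {E, I}, so G → E, I cannot be enforced without a join — not preserved.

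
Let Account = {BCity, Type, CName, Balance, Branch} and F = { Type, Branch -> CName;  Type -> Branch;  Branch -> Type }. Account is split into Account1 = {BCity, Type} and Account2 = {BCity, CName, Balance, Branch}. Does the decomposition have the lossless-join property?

No

Common attributes: Account1 ∩ Account2 = {BCity}.
No dependency enlarges {BCity}, so (BCity)⁺ = {BCity}.
The closure contains neither all of Account1 = {BCity, Type} nor all of Account2 = {BCity, CName, Balance, Branch}, so the common attributes are not a superkey of either fragment. The join is lossy.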